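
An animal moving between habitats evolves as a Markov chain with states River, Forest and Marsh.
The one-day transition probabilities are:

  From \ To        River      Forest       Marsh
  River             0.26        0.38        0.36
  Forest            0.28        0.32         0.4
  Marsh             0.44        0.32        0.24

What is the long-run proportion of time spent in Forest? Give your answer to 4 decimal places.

0.3396

Let the stationary distribution be π with π = πP and π_1 + π_2 + π_3 = 1.
π_1 = 0.26·π_1 + 0.28·π_2 + 0.44·π_3
π_2 = 0.38·π_1 + 0.32·π_2 + 0.32·π_3
Solving with the normalization constraint gives π = (0.3268, 0.3396, 0.3336).
So the stationary probability of Forest is 0.3396.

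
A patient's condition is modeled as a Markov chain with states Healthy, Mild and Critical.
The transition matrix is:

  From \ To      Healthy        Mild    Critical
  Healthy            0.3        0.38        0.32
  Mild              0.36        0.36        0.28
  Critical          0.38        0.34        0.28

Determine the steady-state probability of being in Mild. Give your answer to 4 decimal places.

Let the stationary distribution be π with π = πP and π_1 + π_2 + π_3 = 1.
π_1 = 0.3·π_1 + 0.36·π_2 + 0.38·π_3
π_2 = 0.38·π_1 + 0.36·π_2 + 0.34·π_3
Solving with the normalization constraint gives π = (0.3452, 0.3610, 0.2938).
So the stationary probability of Mild is 0.3610.

0.3610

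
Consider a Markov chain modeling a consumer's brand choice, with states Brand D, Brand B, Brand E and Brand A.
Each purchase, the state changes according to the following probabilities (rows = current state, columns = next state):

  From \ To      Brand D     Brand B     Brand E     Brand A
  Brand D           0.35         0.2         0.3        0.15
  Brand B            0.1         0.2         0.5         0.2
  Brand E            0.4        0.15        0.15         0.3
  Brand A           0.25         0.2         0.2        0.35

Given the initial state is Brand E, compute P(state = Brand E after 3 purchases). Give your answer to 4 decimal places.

0.2729

Propagate the distribution vector 3 purchases from Brand E.
After 0 purchases: (0.0000, 0.0000, 1.0000, 0.0000)
After 1 purchase: (0.4000, 0.1500, 0.1500, 0.3000)
After 2 purchases: (0.2900, 0.1925, 0.2775, 0.2400)
After 3 purchases: (0.2918, 0.1861, 0.2729, 0.2493)
P(in Brand E after 3 purchases) = 0.2729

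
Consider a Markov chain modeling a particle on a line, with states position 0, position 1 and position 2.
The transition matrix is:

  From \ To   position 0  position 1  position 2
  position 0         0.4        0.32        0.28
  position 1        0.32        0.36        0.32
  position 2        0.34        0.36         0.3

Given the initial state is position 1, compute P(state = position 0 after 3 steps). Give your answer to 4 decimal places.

0.3542

Propagate the distribution vector 3 steps from position 1.
After 0 steps: (0.0000, 1.0000, 0.0000)
After 1 step: (0.3200, 0.3600, 0.3200)
After 2 steps: (0.3520, 0.3472, 0.3008)
After 3 steps: (0.3542, 0.3459, 0.2999)
P(in position 0 after 3 steps) = 0.3542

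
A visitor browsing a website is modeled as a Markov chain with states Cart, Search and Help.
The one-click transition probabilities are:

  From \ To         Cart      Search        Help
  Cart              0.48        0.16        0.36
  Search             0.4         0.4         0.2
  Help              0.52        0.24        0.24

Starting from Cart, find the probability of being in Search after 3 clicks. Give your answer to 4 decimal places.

Propagate the distribution vector 3 clicks from Cart.
After 0 clicks: (1.0000, 0.0000, 0.0000)
After 1 click: (0.4800, 0.1600, 0.3600)
After 2 clicks: (0.4816, 0.2272, 0.2912)
After 3 clicks: (0.4735, 0.2378, 0.2887)
P(in Search after 3 clicks) = 0.2378

0.2378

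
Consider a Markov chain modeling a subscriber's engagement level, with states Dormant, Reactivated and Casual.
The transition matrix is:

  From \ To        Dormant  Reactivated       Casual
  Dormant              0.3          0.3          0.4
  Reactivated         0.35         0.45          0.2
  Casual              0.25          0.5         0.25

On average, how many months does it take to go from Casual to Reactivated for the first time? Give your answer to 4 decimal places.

2.2353

Let t(s) be the expected number of months to first reach Reactivated from state s, with t(Reactivated) = 0. Conditioning on the first month:
t(Dormant) = 1 + 0.3·t(Dormant) + 0.4·t(Casual)
t(Casual) = 1 + 0.25·t(Dormant) + 0.25·t(Casual)
Solving: t(Dormant) = 2.7059, t(Casual) = 2.2353.
Expected months from Casual to Reactivated: 2.2353.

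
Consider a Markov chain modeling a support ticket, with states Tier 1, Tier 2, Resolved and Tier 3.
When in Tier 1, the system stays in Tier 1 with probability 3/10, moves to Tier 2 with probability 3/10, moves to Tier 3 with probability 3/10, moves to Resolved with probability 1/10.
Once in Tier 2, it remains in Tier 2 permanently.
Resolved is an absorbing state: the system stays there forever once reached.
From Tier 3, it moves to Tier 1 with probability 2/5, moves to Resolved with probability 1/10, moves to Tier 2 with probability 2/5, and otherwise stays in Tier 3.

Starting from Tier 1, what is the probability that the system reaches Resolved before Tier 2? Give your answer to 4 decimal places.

Let h(s) be the probability of absorption at Resolved starting from transient state s. Then h(Resolved) = 1 and h(Tier 2) = 0. By first-step analysis:
h(Tier 1) = 0.3·h(Tier 1) + 0.3·0 + 0.1·1 + 0.3·h(Tier 3)
h(Tier 3) = 0.4·h(Tier 1) + 0.4·0 + 0.1·1 + 0.1·h(Tier 3)
Solving: h(Tier 1) = 0.2353, h(Tier 3) = 0.2157.
Starting from Tier 1, the probability is 0.2353.

0.2353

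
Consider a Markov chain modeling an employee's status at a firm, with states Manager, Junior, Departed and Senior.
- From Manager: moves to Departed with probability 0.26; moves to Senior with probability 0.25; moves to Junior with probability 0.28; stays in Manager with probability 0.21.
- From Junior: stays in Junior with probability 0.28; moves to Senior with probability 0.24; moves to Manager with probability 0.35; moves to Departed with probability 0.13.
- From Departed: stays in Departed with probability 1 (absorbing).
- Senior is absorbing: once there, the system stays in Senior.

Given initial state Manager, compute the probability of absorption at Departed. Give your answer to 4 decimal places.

0.4749

Let h(s) be the probability of absorption at Departed starting from transient state s. Then h(Departed) = 1 and h(Senior) = 0. By first-step analysis:
h(Manager) = 0.21·h(Manager) + 0.28·h(Junior) + 0.26·1 + 0.25·0
h(Junior) = 0.35·h(Manager) + 0.28·h(Junior) + 0.13·1 + 0.24·0
Solving: h(Manager) = 0.4749, h(Junior) = 0.4114.
Starting from Manager, the probability is 0.4749.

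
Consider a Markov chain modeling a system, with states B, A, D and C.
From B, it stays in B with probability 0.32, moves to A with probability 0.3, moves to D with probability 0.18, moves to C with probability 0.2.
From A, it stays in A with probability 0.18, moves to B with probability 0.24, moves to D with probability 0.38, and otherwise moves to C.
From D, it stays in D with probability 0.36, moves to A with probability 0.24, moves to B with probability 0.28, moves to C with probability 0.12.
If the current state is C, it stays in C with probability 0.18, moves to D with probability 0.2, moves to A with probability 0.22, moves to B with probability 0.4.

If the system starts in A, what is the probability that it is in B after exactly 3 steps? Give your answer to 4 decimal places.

Propagate the distribution vector 3 steps from A.
After 0 steps: (0.0000, 1.0000, 0.0000, 0.0000)
After 1 step: (0.2400, 0.1800, 0.3800, 0.2000)
After 2 steps: (0.3064, 0.2396, 0.2884, 0.1656)
After 3 steps: (0.3025, 0.2407, 0.2831, 0.1736)
P(in B after 3 steps) = 0.3025

0.3025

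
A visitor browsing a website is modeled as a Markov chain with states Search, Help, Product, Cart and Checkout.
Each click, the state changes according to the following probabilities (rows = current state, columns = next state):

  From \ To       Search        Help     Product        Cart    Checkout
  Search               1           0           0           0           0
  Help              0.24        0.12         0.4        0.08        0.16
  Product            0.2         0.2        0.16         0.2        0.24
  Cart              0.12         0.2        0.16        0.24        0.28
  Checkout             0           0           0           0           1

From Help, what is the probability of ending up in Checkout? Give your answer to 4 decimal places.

0.4861

Let h(s) be the probability of absorption at Checkout starting from transient state s. Then h(Checkout) = 1 and h(Search) = 0. By first-step analysis:
h(Help) = 0.24·0 + 0.12·h(Help) + 0.4·h(Product) + 0.08·h(Cart) + 0.16·1
h(Product) = 0.2·0 + 0.2·h(Help) + 0.16·h(Product) + 0.2·h(Cart) + 0.24·1
h(Cart) = 0.12·0 + 0.2·h(Help) + 0.16·h(Product) + 0.24·h(Cart) + 0.28·1
Solving: h(Help) = 0.4861, h(Product) = 0.5470, h(Cart) = 0.6115.
Starting from Help, the probability is 0.4861.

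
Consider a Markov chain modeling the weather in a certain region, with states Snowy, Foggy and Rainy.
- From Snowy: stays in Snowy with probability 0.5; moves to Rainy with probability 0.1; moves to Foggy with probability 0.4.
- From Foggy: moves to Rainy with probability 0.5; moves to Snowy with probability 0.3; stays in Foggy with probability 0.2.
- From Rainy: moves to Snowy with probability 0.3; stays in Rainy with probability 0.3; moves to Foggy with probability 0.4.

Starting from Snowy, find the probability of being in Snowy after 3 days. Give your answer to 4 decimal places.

Propagate the distribution vector 3 days from Snowy.
After 0 days: (1.0000, 0.0000, 0.0000)
After 1 day: (0.5000, 0.4000, 0.1000)
After 2 days: (0.4000, 0.3200, 0.2800)
After 3 days: (0.3800, 0.3360, 0.2840)
P(in Snowy after 3 days) = 0.3800

0.3800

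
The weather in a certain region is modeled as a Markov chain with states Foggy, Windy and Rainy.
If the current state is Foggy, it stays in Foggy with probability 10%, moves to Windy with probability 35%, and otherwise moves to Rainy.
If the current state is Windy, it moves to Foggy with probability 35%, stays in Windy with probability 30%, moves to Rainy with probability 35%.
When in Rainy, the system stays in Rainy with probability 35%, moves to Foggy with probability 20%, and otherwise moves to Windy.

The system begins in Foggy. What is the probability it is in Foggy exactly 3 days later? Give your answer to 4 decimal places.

Propagate the distribution vector 3 days from Foggy.
After 0 days: (1.0000, 0.0000, 0.0000)
After 1 day: (0.1000, 0.3500, 0.5500)
After 2 days: (0.2425, 0.3875, 0.3700)
After 3 days: (0.2339, 0.3676, 0.3985)
P(in Foggy after 3 days) = 0.2339

0.2339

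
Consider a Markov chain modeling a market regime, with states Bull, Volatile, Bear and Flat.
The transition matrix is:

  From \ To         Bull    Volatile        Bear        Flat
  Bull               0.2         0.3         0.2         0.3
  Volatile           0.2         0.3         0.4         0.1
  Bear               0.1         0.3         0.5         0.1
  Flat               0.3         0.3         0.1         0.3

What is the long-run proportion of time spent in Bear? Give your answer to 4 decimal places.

0.3471

Let the stationary distribution be π with π = πP and π_1 + π_2 + π_3 + π_4 = 1.
π_1 = 0.2·π_1 + 0.2·π_2 + 0.1·π_3 + 0.3·π_4
π_2 = 0.3·π_1 + 0.3·π_2 + 0.3·π_3 + 0.3·π_4
π_3 = 0.2·π_1 + 0.4·π_2 + 0.5·π_3 + 0.1·π_4
Solving with the normalization constraint gives π = (0.1824, 0.3000, 0.3471, 0.1706).
So the stationary probability of Bear is 0.3471.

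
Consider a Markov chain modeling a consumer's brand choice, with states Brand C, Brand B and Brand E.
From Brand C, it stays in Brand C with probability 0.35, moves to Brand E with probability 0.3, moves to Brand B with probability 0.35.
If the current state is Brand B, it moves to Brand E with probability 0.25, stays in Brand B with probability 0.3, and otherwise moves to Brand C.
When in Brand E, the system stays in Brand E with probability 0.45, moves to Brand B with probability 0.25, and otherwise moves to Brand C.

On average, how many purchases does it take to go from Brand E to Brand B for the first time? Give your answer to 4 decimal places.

3.5514

Let t(s) be the expected number of purchases to first reach Brand B from state s, with t(Brand B) = 0. Conditioning on the first purchase:
t(Brand C) = 1 + 0.35·t(Brand C) + 0.3·t(Brand E)
t(Brand E) = 1 + 0.3·t(Brand C) + 0.45·t(Brand E)
Solving: t(Brand C) = 3.1776, t(Brand E) = 3.5514.
Expected purchases from Brand E to Brand B: 3.5514.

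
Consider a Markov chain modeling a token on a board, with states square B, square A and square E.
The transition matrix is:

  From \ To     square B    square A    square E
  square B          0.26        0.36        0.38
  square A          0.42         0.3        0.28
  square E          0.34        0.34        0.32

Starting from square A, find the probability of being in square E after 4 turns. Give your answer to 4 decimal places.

Propagate the distribution vector 4 turns from square A.
After 0 turns: (0.0000, 1.0000, 0.0000)
After 1 turn: (0.4200, 0.3000, 0.2800)
After 2 turns: (0.3304, 0.3364, 0.3332)
After 3 turns: (0.3405, 0.3332, 0.3264)
After 4 turns: (0.3394, 0.3335, 0.3271)
P(in square E after 4 turns) = 0.3271

0.3271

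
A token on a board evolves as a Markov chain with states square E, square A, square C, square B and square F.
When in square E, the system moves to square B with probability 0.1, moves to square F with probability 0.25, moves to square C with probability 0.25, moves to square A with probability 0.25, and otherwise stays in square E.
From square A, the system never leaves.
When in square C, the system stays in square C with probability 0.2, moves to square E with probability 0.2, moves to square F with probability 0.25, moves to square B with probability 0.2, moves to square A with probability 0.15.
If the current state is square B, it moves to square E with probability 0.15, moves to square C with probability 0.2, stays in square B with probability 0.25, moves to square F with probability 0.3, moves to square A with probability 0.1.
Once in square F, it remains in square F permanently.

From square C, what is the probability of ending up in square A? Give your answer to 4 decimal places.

0.3792

Let h(s) be the probability of absorption at square A starting from transient state s. Then h(square A) = 1 and h(square F) = 0. By first-step analysis:
h(square E) = 0.15·h(square E) + 0.25·1 + 0.25·h(square C) + 0.1·h(square B) + 0.25·0
h(square C) = 0.2·h(square E) + 0.15·1 + 0.2·h(square C) + 0.2·h(square B) + 0.25·0
h(square B) = 0.15·h(square E) + 0.1·1 + 0.2·h(square C) + 0.25·h(square B) + 0.3·0
Solving: h(square E) = 0.4437, h(square C) = 0.3792, h(square B) = 0.3232.
Starting from square C, the probability is 0.3792.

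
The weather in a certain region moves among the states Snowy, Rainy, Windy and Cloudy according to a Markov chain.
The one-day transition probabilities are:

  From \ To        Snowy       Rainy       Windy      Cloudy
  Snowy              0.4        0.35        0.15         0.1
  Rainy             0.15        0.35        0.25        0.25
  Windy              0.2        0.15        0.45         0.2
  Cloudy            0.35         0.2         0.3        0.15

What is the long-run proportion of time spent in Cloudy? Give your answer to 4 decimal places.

0.1777

Let the stationary distribution be π with π = πP and π_1 + π_2 + π_3 + π_4 = 1.
π_1 = 0.4·π_1 + 0.15·π_2 + 0.2·π_3 + 0.35·π_4
π_2 = 0.35·π_1 + 0.35·π_2 + 0.15·π_3 + 0.2·π_4
π_3 = 0.15·π_1 + 0.25·π_2 + 0.45·π_3 + 0.3·π_4
Solving with the normalization constraint gives π = (0.2667, 0.2653, 0.2903, 0.1777).
So the stationary probability of Cloudy is 0.1777.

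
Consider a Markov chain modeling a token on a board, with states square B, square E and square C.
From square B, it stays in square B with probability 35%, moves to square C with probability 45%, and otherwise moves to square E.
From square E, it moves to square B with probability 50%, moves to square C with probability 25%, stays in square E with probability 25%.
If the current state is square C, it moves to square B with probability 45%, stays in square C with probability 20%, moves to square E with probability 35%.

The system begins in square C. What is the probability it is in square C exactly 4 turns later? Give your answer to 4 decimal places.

0.3181

Propagate the distribution vector 4 turns from square C.
After 0 turns: (0.0000, 0.0000, 1.0000)
After 1 turn: (0.4500, 0.3500, 0.2000)
After 2 turns: (0.4225, 0.2475, 0.3300)
After 3 turns: (0.4201, 0.2619, 0.3180)
After 4 turns: (0.4211, 0.2608, 0.3181)
P(in square C after 4 turns) = 0.3181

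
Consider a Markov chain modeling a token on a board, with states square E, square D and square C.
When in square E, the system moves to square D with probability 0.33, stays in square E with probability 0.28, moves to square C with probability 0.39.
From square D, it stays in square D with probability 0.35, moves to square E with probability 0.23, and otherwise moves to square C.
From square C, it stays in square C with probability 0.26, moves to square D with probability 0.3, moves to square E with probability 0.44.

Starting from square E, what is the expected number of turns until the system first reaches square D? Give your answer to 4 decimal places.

3.1285

Let t(s) be the expected number of turns to first reach square D from state s, with t(square D) = 0. Conditioning on the first turn:
t(square E) = 1 + 0.28·t(square E) + 0.39·t(square C)
t(square C) = 1 + 0.44·t(square E) + 0.26·t(square C)
Solving: t(square E) = 3.1285, t(square C) = 3.2115.
Expected turns from square E to square D: 3.1285.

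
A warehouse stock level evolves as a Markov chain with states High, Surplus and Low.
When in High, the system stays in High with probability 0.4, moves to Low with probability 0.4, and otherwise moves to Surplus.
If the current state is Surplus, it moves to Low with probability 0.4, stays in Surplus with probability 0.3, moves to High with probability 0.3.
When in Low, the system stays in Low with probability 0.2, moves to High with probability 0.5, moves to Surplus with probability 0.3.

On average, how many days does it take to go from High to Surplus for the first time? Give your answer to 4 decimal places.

4.2857

Let t(s) be the expected number of days to first reach Surplus from state s, with t(Surplus) = 0. Conditioning on the first day:
t(High) = 1 + 0.4·t(High) + 0.4·t(Low)
t(Low) = 1 + 0.5·t(High) + 0.2·t(Low)
Solving: t(High) = 4.2857, t(Low) = 3.9286.
Expected days from High to Surplus: 4.2857.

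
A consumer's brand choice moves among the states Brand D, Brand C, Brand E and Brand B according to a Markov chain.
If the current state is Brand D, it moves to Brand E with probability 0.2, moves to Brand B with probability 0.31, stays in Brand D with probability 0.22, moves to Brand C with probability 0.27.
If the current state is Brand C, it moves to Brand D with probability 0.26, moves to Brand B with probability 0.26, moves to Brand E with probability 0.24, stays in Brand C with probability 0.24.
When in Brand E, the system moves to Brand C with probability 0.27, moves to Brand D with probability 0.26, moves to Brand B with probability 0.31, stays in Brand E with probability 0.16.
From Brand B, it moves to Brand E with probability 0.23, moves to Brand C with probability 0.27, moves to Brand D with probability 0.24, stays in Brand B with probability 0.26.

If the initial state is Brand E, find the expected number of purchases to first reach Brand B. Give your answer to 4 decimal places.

Let t(s) be the expected number of purchases to first reach Brand B from state s, with t(Brand B) = 0. Conditioning on the first purchase:
t(Brand D) = 1 + 0.22·t(Brand D) + 0.27·t(Brand C) + 0.2·t(Brand E)
t(Brand C) = 1 + 0.26·t(Brand D) + 0.24·t(Brand C) + 0.24·t(Brand E)
t(Brand E) = 1 + 0.26·t(Brand D) + 0.27·t(Brand C) + 0.16·t(Brand E)
Solving: t(Brand D) = 3.3682, t(Brand C) = 3.5317, t(Brand E) = 3.3682.
Expected purchases from Brand E to Brand B: 3.3682.

3.3682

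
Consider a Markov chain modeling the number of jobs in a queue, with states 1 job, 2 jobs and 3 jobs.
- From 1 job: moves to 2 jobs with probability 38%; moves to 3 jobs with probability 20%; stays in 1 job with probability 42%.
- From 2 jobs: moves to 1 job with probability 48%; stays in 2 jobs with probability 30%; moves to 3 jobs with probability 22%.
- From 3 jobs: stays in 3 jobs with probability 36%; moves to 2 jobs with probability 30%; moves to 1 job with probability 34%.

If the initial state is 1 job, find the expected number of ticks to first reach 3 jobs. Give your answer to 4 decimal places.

4.8301

Let t(s) be the expected number of ticks to first reach 3 jobs from state s, with t(3 jobs) = 0. Conditioning on the first tick:
t(1 job) = 1 + 0.42·t(1 job) + 0.38·t(2 jobs)
t(2 jobs) = 1 + 0.48·t(1 job) + 0.3·t(2 jobs)
Solving: t(1 job) = 4.8301, t(2 jobs) = 4.7406.
Expected ticks from 1 job to 3 jobs: 4.8301.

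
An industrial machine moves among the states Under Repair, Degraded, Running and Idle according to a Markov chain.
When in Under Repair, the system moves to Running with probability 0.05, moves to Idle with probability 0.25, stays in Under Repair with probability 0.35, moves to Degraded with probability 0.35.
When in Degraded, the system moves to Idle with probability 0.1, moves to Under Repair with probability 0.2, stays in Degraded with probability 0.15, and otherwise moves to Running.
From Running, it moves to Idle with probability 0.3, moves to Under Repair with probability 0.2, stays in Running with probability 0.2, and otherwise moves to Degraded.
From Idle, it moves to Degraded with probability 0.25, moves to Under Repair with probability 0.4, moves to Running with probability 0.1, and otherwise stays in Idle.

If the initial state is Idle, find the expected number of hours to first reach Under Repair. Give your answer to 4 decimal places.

Let t(s) be the expected number of hours to first reach Under Repair from state s, with t(Under Repair) = 0. Conditioning on the first hour:
t(Degraded) = 1 + 0.15·t(Degraded) + 0.55·t(Running) + 0.1·t(Idle)
t(Running) = 1 + 0.3·t(Degraded) + 0.2·t(Running) + 0.3·t(Idle)
t(Idle) = 1 + 0.25·t(Degraded) + 0.1·t(Running) + 0.25·t(Idle)
Solving: t(Degraded) = 4.1737, t(Running) = 4.0388, t(Idle) = 3.2631.
Expected hours from Idle to Under Repair: 3.2631.

3.2631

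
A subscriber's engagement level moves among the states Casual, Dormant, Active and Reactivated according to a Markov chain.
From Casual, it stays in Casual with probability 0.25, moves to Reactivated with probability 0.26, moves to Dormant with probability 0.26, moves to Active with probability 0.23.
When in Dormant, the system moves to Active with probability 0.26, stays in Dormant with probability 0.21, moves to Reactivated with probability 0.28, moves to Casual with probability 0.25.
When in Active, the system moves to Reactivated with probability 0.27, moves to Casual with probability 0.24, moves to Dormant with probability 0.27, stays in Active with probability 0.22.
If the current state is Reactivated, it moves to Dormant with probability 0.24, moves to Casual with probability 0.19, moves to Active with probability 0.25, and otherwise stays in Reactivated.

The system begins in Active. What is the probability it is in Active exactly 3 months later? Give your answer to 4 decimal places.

Propagate the distribution vector 3 months from Active.
After 0 months: (0.0000, 0.0000, 1.0000, 0.0000)
After 1 month: (0.2400, 0.2700, 0.2200, 0.2700)
After 2 months: (0.2316, 0.2433, 0.2413, 0.2838)
After 3 months: (0.2306, 0.2446, 0.2406, 0.2843)
P(in Active after 3 months) = 0.2406

0.2406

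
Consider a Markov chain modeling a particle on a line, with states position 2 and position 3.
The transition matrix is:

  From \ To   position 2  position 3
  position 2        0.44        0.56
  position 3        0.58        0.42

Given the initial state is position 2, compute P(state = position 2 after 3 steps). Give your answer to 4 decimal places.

0.5074

Propagate the distribution vector 3 steps from position 2.
After 0 steps: (1.0000, 0.0000)
After 1 step: (0.4400, 0.5600)
After 2 steps: (0.5184, 0.4816)
After 3 steps: (0.5074, 0.4926)
P(in position 2 after 3 steps) = 0.5074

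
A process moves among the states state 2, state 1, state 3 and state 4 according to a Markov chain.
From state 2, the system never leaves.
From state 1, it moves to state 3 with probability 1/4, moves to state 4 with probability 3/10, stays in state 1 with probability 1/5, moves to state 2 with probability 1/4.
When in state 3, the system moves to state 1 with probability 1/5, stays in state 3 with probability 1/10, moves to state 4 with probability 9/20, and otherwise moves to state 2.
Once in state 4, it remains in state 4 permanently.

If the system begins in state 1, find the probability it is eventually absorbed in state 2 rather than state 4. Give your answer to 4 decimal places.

Let h(s) be the probability of absorption at state 2 starting from transient state s. Then h(state 2) = 1 and h(state 4) = 0. By first-step analysis:
h(state 1) = 0.25·1 + 0.2·h(state 1) + 0.25·h(state 3) + 0.3·0
h(state 3) = 0.25·1 + 0.2·h(state 1) + 0.1·h(state 3) + 0.45·0
Solving: h(state 1) = 0.4291, h(state 3) = 0.3731.
Starting from state 1, the probability is 0.4291.

0.4291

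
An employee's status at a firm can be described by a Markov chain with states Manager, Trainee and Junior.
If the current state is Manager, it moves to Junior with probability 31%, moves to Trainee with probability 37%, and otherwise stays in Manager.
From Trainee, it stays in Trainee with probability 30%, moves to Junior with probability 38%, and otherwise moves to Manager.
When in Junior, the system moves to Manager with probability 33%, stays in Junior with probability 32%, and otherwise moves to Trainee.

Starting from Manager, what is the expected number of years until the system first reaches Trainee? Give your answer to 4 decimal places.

2.7492

Let t(s) be the expected number of years to first reach Trainee from state s, with t(Trainee) = 0. Conditioning on the first year:
t(Manager) = 1 + 0.32·t(Manager) + 0.31·t(Junior)
t(Junior) = 1 + 0.33·t(Manager) + 0.32·t(Junior)
Solving: t(Manager) = 2.7492, t(Junior) = 2.8048.
Expected years from Manager to Trainee: 2.7492.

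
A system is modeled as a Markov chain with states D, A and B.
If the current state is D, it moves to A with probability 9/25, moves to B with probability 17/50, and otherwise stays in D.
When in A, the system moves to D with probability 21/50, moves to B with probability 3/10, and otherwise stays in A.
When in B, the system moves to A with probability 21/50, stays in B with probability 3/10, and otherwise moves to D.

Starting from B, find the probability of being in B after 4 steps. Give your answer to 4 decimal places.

0.3134

Propagate the distribution vector 4 steps from B.
After 0 steps: (0.0000, 0.0000, 1.0000)
After 1 step: (0.2800, 0.4200, 0.3000)
After 2 steps: (0.3444, 0.3444, 0.3112)
After 3 steps: (0.3351, 0.3511, 0.3138)
After 4 steps: (0.3359, 0.3507, 0.3134)
P(in B after 4 steps) = 0.3134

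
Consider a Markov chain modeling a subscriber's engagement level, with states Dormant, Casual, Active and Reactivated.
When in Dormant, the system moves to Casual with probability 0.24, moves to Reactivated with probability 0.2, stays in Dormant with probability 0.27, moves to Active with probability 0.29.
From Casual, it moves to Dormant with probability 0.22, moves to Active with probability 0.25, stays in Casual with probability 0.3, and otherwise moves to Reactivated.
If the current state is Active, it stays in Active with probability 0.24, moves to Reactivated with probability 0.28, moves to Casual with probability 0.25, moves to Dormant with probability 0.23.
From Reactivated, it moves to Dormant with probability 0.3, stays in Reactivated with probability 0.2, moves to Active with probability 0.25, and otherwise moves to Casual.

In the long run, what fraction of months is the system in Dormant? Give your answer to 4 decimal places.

Let the stationary distribution be π with π = πP and π_1 + π_2 + π_3 + π_4 = 1.
π_1 = 0.27·π_1 + 0.22·π_2 + 0.23·π_3 + 0.3·π_4
π_2 = 0.24·π_1 + 0.3·π_2 + 0.25·π_3 + 0.25·π_4
π_3 = 0.29·π_1 + 0.25·π_2 + 0.24·π_3 + 0.25·π_4
Solving with the normalization constraint gives π = (0.2535, 0.2605, 0.2576, 0.2284).
So the stationary probability of Dormant is 0.2535.

0.2535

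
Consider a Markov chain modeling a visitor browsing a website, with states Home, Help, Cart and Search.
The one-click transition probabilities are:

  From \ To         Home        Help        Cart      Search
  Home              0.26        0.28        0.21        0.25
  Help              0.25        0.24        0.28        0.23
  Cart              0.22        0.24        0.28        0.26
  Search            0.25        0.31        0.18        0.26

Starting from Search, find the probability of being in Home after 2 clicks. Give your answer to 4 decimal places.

Propagate the distribution vector 2 clicks from Search.
After 0 clicks: (0.0000, 0.0000, 0.0000, 1.0000)
After 1 click: (0.2500, 0.3100, 0.1800, 0.2600)
After 2 clicks: (0.2471, 0.2682, 0.2365, 0.2482)
P(in Home after 2 clicks) = 0.2471

0.2471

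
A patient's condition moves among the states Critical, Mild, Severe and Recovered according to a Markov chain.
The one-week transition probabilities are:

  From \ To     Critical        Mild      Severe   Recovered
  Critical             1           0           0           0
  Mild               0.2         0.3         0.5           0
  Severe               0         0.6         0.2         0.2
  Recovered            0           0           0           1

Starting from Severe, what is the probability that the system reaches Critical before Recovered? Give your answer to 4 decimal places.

0.4615

Let h(s) be the probability of absorption at Critical starting from transient state s. Then h(Critical) = 1 and h(Recovered) = 0. By first-step analysis:
h(Mild) = 0.2·1 + 0.3·h(Mild) + 0.5·h(Severe)
h(Severe) = 0.6·h(Mild) + 0.2·h(Severe) + 0.2·0
Solving: h(Mild) = 0.6154, h(Severe) = 0.4615.
Starting from Severe, the probability is 0.4615.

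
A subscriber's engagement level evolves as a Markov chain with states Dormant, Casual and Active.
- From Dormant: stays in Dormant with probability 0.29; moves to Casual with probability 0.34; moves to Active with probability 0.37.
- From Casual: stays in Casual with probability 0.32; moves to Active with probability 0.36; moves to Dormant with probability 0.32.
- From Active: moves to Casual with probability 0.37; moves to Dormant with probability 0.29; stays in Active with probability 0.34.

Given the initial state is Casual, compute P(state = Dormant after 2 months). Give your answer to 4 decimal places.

0.2996

Sum over the intermediate state after 1 month:
P = P(Casual→Dormant)·P(Dormant→Dormant) + P(Casual→Casual)·P(Casual→Dormant) + P(Casual→Active)·P(Active→Dormant)
  = 0.32×0.29 + 0.32×0.32 + 0.36×0.29
  = 0.0928 + 0.1024 + 0.1044 = 0.2996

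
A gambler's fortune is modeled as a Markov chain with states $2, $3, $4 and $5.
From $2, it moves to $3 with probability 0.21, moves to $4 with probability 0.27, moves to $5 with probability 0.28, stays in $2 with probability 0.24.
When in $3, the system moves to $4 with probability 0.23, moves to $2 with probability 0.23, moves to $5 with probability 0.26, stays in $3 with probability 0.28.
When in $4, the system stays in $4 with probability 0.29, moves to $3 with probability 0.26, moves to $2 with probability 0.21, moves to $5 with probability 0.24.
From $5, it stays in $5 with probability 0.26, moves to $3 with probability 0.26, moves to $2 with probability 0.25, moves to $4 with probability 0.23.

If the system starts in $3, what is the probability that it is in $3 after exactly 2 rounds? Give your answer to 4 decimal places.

Propagate the distribution vector 2 rounds from $3.
After 0 rounds: (0.0000, 1.0000, 0.0000, 0.0000)
After 1 round: (0.2300, 0.2800, 0.2300, 0.2600)
After 2 rounds: (0.2329, 0.2541, 0.2530, 0.2600)
P(in $3 after 2 rounds) = 0.2541

0.2541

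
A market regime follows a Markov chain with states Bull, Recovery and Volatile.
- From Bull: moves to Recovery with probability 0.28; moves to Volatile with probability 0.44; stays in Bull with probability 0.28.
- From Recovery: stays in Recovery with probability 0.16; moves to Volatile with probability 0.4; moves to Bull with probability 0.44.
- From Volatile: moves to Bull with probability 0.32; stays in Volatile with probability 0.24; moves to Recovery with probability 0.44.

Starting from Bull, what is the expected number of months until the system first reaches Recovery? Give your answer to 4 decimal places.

Let t(s) be the expected number of months to first reach Recovery from state s, with t(Recovery) = 0. Conditioning on the first month:
t(Bull) = 1 + 0.28·t(Bull) + 0.44·t(Volatile)
t(Volatile) = 1 + 0.32·t(Bull) + 0.24·t(Volatile)
Solving: t(Bull) = 2.9528, t(Volatile) = 2.5591.
Expected months from Bull to Recovery: 2.9528.

2.9528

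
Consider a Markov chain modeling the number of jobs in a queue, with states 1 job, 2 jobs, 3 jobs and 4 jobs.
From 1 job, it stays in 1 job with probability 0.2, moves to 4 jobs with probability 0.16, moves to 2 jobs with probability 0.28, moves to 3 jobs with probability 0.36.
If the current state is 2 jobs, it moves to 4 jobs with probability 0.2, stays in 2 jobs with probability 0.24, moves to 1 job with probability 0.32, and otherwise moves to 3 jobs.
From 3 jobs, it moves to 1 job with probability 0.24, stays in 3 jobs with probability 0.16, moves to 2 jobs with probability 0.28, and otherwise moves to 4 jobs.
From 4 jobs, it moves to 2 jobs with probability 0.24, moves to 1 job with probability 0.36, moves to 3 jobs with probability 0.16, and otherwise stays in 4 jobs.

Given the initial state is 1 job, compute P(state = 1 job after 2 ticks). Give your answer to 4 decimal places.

0.2736

Propagate the distribution vector 2 ticks from 1 job.
After 0 ticks: (1.0000, 0.0000, 0.0000, 0.0000)
After 1 tick: (0.2000, 0.2800, 0.3600, 0.1600)
After 2 ticks: (0.2736, 0.2624, 0.2224, 0.2416)
P(in 1 job after 2 ticks) = 0.2736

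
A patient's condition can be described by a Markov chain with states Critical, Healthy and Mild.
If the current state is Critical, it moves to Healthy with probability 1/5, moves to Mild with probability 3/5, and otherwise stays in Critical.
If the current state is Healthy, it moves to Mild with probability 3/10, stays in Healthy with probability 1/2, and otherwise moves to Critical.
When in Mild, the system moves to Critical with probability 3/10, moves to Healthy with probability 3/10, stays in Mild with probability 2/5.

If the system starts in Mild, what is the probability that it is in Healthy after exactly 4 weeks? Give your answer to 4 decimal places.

0.3441

Propagate the distribution vector 4 weeks from Mild.
After 0 weeks: (0.0000, 0.0000, 1.0000)
After 1 week: (0.3000, 0.3000, 0.4000)
After 2 weeks: (0.2400, 0.3300, 0.4300)
After 3 weeks: (0.2430, 0.3420, 0.4150)
After 4 weeks: (0.2415, 0.3441, 0.4144)
P(in Healthy after 4 weeks) = 0.3441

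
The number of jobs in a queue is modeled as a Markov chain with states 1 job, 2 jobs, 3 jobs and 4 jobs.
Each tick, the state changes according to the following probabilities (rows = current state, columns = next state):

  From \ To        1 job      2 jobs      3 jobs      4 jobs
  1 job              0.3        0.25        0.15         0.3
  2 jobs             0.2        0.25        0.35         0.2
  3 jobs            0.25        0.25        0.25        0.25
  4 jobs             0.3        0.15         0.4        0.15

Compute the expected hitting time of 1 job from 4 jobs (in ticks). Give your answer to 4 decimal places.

Let t(s) be the expected number of ticks to first reach 1 job from state s, with t(1 job) = 0. Conditioning on the first tick:
t(2 jobs) = 1 + 0.25·t(2 jobs) + 0.35·t(3 jobs) + 0.2·t(4 jobs)
t(3 jobs) = 1 + 0.25·t(2 jobs) + 0.25·t(3 jobs) + 0.25·t(4 jobs)
t(4 jobs) = 1 + 0.15·t(2 jobs) + 0.4·t(3 jobs) + 0.15·t(4 jobs)
Solving: t(2 jobs) = 4.2197, t(3 jobs) = 4.0092, t(4 jobs) = 3.8078.
Expected ticks from 4 jobs to 1 job: 3.8078.

3.8078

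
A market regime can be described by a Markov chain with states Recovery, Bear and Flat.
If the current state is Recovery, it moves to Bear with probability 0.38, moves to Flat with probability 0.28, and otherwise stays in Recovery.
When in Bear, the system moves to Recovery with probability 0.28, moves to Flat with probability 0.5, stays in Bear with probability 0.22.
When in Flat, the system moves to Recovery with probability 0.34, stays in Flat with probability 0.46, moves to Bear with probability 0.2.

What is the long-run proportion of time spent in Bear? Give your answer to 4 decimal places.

Let the stationary distribution be π with π = πP and π_1 + π_2 + π_3 = 1.
π_1 = 0.34·π_1 + 0.28·π_2 + 0.34·π_3
π_2 = 0.38·π_1 + 0.22·π_2 + 0.2·π_3
Solving with the normalization constraint gives π = (0.3242, 0.2636, 0.4122).
So the stationary probability of Bear is 0.2636.

0.2636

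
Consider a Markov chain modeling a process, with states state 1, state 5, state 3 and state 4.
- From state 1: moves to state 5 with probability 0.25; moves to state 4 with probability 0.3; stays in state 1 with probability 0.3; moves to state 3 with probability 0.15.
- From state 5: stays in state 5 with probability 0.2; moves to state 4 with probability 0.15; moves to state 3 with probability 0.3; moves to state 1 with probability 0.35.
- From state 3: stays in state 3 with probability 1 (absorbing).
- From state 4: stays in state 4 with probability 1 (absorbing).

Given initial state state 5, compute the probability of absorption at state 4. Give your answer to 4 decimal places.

Let h(s) be the probability of absorption at state 4 starting from transient state s. Then h(state 4) = 1 and h(state 3) = 0. By first-step analysis:
h(state 1) = 0.3·h(state 1) + 0.25·h(state 5) + 0.15·0 + 0.3·1
h(state 5) = 0.35·h(state 1) + 0.2·h(state 5) + 0.3·0 + 0.15·1
Solving: h(state 1) = 0.5873, h(state 5) = 0.4444.
Starting from state 5, the probability is 0.4444.

0.4444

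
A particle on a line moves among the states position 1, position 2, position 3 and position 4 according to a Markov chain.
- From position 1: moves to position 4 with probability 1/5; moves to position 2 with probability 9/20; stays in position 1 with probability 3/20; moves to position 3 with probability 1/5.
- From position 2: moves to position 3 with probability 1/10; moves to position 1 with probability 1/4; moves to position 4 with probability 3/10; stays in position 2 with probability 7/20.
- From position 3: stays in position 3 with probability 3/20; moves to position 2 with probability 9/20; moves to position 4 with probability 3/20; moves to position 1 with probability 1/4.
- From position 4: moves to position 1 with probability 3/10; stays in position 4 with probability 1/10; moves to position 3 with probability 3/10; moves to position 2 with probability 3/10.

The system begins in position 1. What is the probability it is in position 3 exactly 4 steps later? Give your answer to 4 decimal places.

Propagate the distribution vector 4 steps from position 1.
After 0 steps: (1.0000, 0.0000, 0.0000, 0.0000)
After 1 step: (0.1500, 0.4500, 0.2000, 0.2000)
After 2 steps: (0.2450, 0.3750, 0.1650, 0.2150)
After 3 steps: (0.2363, 0.3803, 0.1758, 0.2078)
After 4 steps: (0.2368, 0.3808, 0.1740, 0.2085)
P(in position 3 after 4 steps) = 0.1740

0.1740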